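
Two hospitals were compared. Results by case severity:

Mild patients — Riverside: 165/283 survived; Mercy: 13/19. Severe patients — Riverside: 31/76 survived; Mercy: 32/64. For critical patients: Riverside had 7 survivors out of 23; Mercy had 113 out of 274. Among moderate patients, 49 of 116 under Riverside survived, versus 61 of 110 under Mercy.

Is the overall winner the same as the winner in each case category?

No

Mild: Riverside 165/283 = 58.3%, Mercy 13/19 = 68.4% → Mercy
Severe: Riverside 31/76 = 40.8%, Mercy 32/64 = 50.0% → Mercy
Critical: Riverside 7/23 = 30.4%, Mercy 113/274 = 41.2% → Mercy
Moderate: Riverside 49/116 = 42.2%, Mercy 61/110 = 55.5% → Mercy
Overall: Riverside 252/498 = 50.6%, Mercy 219/467 = 46.9% → Riverside
Mercy wins each case group but Riverside wins overall — the comparison reverses. Mercy's patients skew toward critical, which has a lower base rate.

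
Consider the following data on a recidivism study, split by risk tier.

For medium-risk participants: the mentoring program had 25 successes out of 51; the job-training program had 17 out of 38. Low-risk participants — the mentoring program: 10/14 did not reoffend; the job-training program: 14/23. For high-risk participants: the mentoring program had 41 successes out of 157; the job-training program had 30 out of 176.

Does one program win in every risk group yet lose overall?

Medium-risk: the mentoring program 25/51 = 49.0%, the job-training program 17/38 = 44.7% → the mentoring program
Low-risk: the mentoring program 10/14 = 71.4%, the job-training program 14/23 = 60.9% → the mentoring program
High-risk: the mentoring program 41/157 = 26.1%, the job-training program 30/176 = 17.0% → the mentoring program
Overall: the mentoring program 76/222 = 34.2%, the job-training program 61/237 = 25.7% → the mentoring program
The mentoring program wins overall and in every risk group — no reversal.

No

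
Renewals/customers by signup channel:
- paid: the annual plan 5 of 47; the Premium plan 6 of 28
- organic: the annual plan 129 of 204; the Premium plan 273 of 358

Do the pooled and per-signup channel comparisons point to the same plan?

Paid: the annual plan 5/47 = 10.6%, the Premium plan 6/28 = 21.4% → the Premium plan
Organic: the annual plan 129/204 = 63.2%, the Premium plan 273/358 = 76.3% → the Premium plan
Overall: the annual plan 134/251 = 53.4%, the Premium plan 279/386 = 72.3% → the Premium plan
The Premium plan wins overall and in every signup group — no reversal.

Yes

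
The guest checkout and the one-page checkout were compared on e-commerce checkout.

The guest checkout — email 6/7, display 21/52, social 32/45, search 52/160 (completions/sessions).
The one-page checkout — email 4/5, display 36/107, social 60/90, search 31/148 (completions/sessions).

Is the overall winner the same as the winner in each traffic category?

Yes

Email: the guest checkout 6/7 = 85.7%, the one-page checkout 4/5 = 80.0% → the guest checkout
Display: the guest checkout 21/52 = 40.4%, the one-page checkout 36/107 = 33.6% → the guest checkout
Social: the guest checkout 32/45 = 71.1%, the one-page checkout 60/90 = 66.7% → the guest checkout
Search: the guest checkout 52/160 = 32.5%, the one-page checkout 31/148 = 20.9% → the guest checkout
Overall: the guest checkout 111/264 = 42.0%, the one-page checkout 131/350 = 37.4% → the guest checkout
The guest checkout wins overall and in every traffic group — no reversal.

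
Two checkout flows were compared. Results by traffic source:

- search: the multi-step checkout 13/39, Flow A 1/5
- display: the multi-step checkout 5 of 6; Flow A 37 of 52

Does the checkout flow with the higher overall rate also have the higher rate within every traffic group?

Search: the multi-step checkout 13/39 = 33.3%, Flow A 1/5 = 20.0% → the multi-step checkout
Display: the multi-step checkout 5/6 = 83.3%, Flow A 37/52 = 71.2% → the multi-step checkout
Overall: the multi-step checkout 18/45 = 40.0%, Flow A 38/57 = 66.7% → Flow A
The multi-step checkout wins each traffic group but Flow A wins overall — the comparison reverses. The multi-step checkout's sessions skew toward search, which has a lower base rate.

No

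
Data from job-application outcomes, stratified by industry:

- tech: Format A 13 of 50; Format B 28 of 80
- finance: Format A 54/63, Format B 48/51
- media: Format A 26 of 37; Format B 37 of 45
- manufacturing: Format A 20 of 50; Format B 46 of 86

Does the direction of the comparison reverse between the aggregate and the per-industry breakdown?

Tech: Format A 13/50 = 26.0%, Format B 28/80 = 35.0% → Format B
Finance: Format A 54/63 = 85.7%, Format B 48/51 = 94.1% → Format B
Media: Format A 26/37 = 70.3%, Format B 37/45 = 82.2% → Format B
Manufacturing: Format A 20/50 = 40.0%, Format B 46/86 = 53.5% → Format B
Overall: Format A 113/200 = 56.5%, Format B 159/262 = 60.7% → Format B
Format B wins overall and in every industry group — no reversal.

No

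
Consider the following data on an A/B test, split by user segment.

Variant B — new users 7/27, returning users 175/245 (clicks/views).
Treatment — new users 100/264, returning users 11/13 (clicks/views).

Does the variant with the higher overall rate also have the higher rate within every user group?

No

New users: Variant B 7/27 = 25.9%, Treatment 100/264 = 37.9% → Treatment
Returning users: Variant B 175/245 = 71.4%, Treatment 11/13 = 84.6% → Treatment
Overall: Variant B 182/272 = 66.9%, Treatment 111/277 = 40.1% → Variant B
Treatment wins each user group but Variant B wins overall — the comparison reverses. Treatment's views skew toward new users, which has a lower base rate.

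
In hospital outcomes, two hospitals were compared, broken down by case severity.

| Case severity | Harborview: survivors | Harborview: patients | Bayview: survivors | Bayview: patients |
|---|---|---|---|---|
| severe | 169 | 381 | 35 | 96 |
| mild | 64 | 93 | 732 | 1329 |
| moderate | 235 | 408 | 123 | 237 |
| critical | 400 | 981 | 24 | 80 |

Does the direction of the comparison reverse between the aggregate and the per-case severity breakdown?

Severe: Harborview 169/381 = 44.4%, Bayview 35/96 = 36.5% → Harborview
Mild: Harborview 64/93 = 68.8%, Bayview 732/1329 = 55.1% → Harborview
Moderate: Harborview 235/408 = 57.6%, Bayview 123/237 = 51.9% → Harborview
Critical: Harborview 400/981 = 40.8%, Bayview 24/80 = 30.0% → Harborview
Overall: Harborview 868/1863 = 46.6%, Bayview 914/1742 = 52.5% → Bayview
Harborview wins each case group but Bayview wins overall — the comparison reverses. Harborview's patients skew toward critical, which has a lower base rate.

Yes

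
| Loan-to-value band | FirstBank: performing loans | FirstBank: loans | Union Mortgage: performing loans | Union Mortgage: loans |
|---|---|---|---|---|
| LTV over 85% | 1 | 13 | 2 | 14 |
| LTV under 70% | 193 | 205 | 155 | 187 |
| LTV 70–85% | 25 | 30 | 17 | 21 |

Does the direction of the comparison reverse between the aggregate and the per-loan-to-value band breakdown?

No

LTV over 85%: FirstBank 1/13 = 7.7%, Union Mortgage 2/14 = 14.3% → Union Mortgage
LTV under 70%: FirstBank 193/205 = 94.1%, Union Mortgage 155/187 = 82.9% → FirstBank
LTV 70–85%: FirstBank 25/30 = 83.3%, Union Mortgage 17/21 = 81.0% → FirstBank
Overall: FirstBank 219/248 = 88.3%, Union Mortgage 174/222 = 78.4% → FirstBank
Neither sweeps: FirstBank wins 2 of 3 groups, Union Mortgage wins 1. FirstBank wins overall but not every group — no Simpson reversal.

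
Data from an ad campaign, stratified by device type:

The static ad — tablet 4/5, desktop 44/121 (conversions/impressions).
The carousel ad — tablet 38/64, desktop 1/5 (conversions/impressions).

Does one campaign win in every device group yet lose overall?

Tablet: the static ad 4/5 = 80.0%, the carousel ad 38/64 = 59.4% → the static ad
Desktop: the static ad 44/121 = 36.4%, the carousel ad 1/5 = 20.0% → the static ad
Overall: the static ad 48/126 = 38.1%, the carousel ad 39/69 = 56.5% → the carousel ad
The static ad wins each device group but the carousel ad wins overall — the comparison reverses. The static ad's impressions skew toward desktop, which has a lower base rate.

Yes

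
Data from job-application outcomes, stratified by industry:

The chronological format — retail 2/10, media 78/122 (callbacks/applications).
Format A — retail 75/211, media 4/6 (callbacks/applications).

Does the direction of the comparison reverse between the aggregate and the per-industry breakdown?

Yes

Retail: the chronological format 2/10 = 20.0%, Format A 75/211 = 35.5% → Format A
Media: the chronological format 78/122 = 63.9%, Format A 4/6 = 66.7% → Format A
Overall: the chronological format 80/132 = 60.6%, Format A 79/217 = 36.4% → the chronological format
Format A wins each industry group but the chronological format wins overall — the comparison reverses. Format A's applications skew toward retail, which has a lower base rate.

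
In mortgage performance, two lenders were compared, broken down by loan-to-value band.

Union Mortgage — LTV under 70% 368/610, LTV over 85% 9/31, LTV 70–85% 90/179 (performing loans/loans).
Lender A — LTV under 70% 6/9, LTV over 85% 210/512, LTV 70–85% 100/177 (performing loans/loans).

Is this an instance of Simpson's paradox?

LTV under 70%: Union Mortgage 368/610 = 60.3%, Lender A 6/9 = 66.7% → Lender A
LTV over 85%: Union Mortgage 9/31 = 29.0%, Lender A 210/512 = 41.0% → Lender A
LTV 70–85%: Union Mortgage 90/179 = 50.3%, Lender A 100/177 = 56.5% → Lender A
Overall: Union Mortgage 467/820 = 57.0%, Lender A 316/698 = 45.3% → Union Mortgage
Lender A wins each loan-to-value group but Union Mortgage wins overall — the comparison reverses. Lender A's loans skew toward LTV over 85%, which has a lower base rate.

Yes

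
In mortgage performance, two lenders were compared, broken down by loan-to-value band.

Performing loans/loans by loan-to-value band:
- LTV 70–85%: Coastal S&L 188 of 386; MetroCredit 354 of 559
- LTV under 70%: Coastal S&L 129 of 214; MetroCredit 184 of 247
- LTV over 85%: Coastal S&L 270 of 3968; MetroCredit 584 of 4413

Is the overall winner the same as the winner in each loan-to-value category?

Yes

LTV 70–85%: Coastal S&L 188/386 = 48.7%, MetroCredit 354/559 = 63.3% → MetroCredit
LTV under 70%: Coastal S&L 129/214 = 60.3%, MetroCredit 184/247 = 74.5% → MetroCredit
LTV over 85%: Coastal S&L 270/3968 = 6.8%, MetroCredit 584/4413 = 13.2% → MetroCredit
Overall: Coastal S&L 587/4568 = 12.9%, MetroCredit 1122/5219 = 21.5% → MetroCredit
MetroCredit wins overall and in every loan-to-value group — no reversal.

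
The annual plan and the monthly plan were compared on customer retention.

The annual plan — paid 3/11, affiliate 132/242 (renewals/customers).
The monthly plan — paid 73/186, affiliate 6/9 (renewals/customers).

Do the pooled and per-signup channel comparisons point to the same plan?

No

Paid: the annual plan 3/11 = 27.3%, the monthly plan 73/186 = 39.2% → the monthly plan
Affiliate: the annual plan 132/242 = 54.5%, the monthly plan 6/9 = 66.7% → the monthly plan
Overall: the annual plan 135/253 = 53.4%, the monthly plan 79/195 = 40.5% → the annual plan
The monthly plan wins each signup group but the annual plan wins overall — the comparison reverses. The monthly plan's customers skew toward paid, which has a lower base rate.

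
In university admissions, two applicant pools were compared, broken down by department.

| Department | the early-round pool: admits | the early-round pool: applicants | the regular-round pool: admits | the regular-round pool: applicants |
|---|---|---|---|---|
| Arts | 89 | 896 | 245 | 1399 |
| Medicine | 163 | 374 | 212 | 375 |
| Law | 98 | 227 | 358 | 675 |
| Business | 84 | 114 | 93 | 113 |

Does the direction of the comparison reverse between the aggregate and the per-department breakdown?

No

Arts: the early-round pool 89/896 = 9.9%, the regular-round pool 245/1399 = 17.5% → the regular-round pool
Medicine: the early-round pool 163/374 = 43.6%, the regular-round pool 212/375 = 56.5% → the regular-round pool
Law: the early-round pool 98/227 = 43.2%, the regular-round pool 358/675 = 53.0% → the regular-round pool
Business: the early-round pool 84/114 = 73.7%, the regular-round pool 93/113 = 82.3% → the regular-round pool
Overall: the early-round pool 434/1611 = 26.9%, the regular-round pool 908/2562 = 35.4% → the regular-round pool
The regular-round pool wins overall and in every department group — no reversal.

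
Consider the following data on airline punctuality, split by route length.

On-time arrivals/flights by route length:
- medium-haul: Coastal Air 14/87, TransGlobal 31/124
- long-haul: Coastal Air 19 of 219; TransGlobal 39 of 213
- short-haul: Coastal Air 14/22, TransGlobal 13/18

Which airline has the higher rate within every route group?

Medium-haul: Coastal Air 14/87 = 16.1%, TransGlobal 31/124 = 25.0% → TransGlobal
Long-haul: Coastal Air 19/219 = 8.7%, TransGlobal 39/213 = 18.3% → TransGlobal
Short-haul: Coastal Air 14/22 = 63.6%, TransGlobal 13/18 = 72.2% → TransGlobal
TransGlobal has the higher rate in all 3 groups.

TransGlobal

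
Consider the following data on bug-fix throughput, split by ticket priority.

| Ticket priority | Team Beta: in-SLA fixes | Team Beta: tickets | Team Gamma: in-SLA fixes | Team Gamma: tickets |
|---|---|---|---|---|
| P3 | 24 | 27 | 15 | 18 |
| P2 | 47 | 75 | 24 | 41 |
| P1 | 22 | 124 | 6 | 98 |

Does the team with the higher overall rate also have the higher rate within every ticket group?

P3: Team Beta 24/27 = 88.9%, Team Gamma 15/18 = 83.3% → Team Beta
P2: Team Beta 47/75 = 62.7%, Team Gamma 24/41 = 58.5% → Team Beta
P1: Team Beta 22/124 = 17.7%, Team Gamma 6/98 = 6.1% → Team Beta
Overall: Team Beta 93/226 = 41.2%, Team Gamma 45/157 = 28.7% → Team Beta
Team Beta wins overall and in every ticket group — no reversal.

Yes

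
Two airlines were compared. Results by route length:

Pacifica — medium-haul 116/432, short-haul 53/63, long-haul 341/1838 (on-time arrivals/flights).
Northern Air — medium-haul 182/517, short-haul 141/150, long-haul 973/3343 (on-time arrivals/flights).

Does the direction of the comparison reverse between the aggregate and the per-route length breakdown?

Medium-haul: Pacifica 116/432 = 26.9%, Northern Air 182/517 = 35.2% → Northern Air
Short-haul: Pacifica 53/63 = 84.1%, Northern Air 141/150 = 94.0% → Northern Air
Long-haul: Pacifica 341/1838 = 18.6%, Northern Air 973/3343 = 29.1% → Northern Air
Overall: Pacifica 510/2333 = 21.9%, Northern Air 1296/4010 = 32.3% → Northern Air
Northern Air wins overall and in every route group — no reversal.

No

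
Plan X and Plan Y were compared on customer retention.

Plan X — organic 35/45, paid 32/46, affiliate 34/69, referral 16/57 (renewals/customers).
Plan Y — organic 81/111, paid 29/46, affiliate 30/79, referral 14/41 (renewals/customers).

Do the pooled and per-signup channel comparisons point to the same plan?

No

Organic: Plan X 35/45 = 77.8%, Plan Y 81/111 = 73.0% → Plan X
Paid: Plan X 32/46 = 69.6%, Plan Y 29/46 = 63.0% → Plan X
Affiliate: Plan X 34/69 = 49.3%, Plan Y 30/79 = 38.0% → Plan X
Referral: Plan X 16/57 = 28.1%, Plan Y 14/41 = 34.1% → Plan Y
Overall: Plan X 117/217 = 53.9%, Plan Y 154/277 = 55.6% → Plan Y
Neither sweeps: Plan X wins 3 of 4 groups, Plan Y wins 1. Plan Y wins overall but not every group — no Simpson reversal.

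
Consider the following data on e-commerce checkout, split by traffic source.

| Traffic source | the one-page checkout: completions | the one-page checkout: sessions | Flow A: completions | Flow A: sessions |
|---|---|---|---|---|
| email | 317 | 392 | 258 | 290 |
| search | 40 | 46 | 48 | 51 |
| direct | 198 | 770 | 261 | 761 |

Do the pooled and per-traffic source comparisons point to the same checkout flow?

Email: the one-page checkout 317/392 = 80.9%, Flow A 258/290 = 89.0% → Flow A
Search: the one-page checkout 40/46 = 87.0%, Flow A 48/51 = 94.1% → Flow A
Direct: the one-page checkout 198/770 = 25.7%, Flow A 261/761 = 34.3% → Flow A
Overall: the one-page checkout 555/1208 = 45.9%, Flow A 567/1102 = 51.5% → Flow A
Flow A wins overall and in every traffic group — no reversal.

Yes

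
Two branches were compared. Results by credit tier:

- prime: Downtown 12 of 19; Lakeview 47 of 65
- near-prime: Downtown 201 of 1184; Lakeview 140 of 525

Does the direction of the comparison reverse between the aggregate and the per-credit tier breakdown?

Prime: Downtown 12/19 = 63.2%, Lakeview 47/65 = 72.3% → Lakeview
Near-prime: Downtown 201/1184 = 17.0%, Lakeview 140/525 = 26.7% → Lakeview
Overall: Downtown 213/1203 = 17.7%, Lakeview 187/590 = 31.7% → Lakeview
Lakeview wins overall and in every credit group — no reversal.

No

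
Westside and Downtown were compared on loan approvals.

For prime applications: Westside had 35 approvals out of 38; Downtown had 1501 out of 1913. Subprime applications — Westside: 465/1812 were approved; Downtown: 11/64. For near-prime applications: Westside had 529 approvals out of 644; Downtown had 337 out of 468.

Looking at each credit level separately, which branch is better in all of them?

Westside

Prime: Westside 35/38 = 92.1%, Downtown 1501/1913 = 78.5% → Westside
Subprime: Westside 465/1812 = 25.7%, Downtown 11/64 = 17.2% → Westside
Near-prime: Westside 529/644 = 82.1%, Downtown 337/468 = 72.0% → Westside
Westside has the higher rate in all 3 groups.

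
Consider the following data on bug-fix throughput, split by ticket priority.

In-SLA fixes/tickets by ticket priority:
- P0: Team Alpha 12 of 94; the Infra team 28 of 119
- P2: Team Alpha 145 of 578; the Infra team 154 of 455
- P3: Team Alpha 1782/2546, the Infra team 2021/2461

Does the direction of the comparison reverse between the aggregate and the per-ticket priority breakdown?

P0: Team Alpha 12/94 = 12.8%, the Infra team 28/119 = 23.5% → the Infra team
P2: Team Alpha 145/578 = 25.1%, the Infra team 154/455 = 33.8% → the Infra team
P3: Team Alpha 1782/2546 = 70.0%, the Infra team 2021/2461 = 82.1% → the Infra team
Overall: Team Alpha 1939/3218 = 60.3%, the Infra team 2203/3035 = 72.6% → the Infra team
The Infra team wins overall and in every ticket group — no reversal.

No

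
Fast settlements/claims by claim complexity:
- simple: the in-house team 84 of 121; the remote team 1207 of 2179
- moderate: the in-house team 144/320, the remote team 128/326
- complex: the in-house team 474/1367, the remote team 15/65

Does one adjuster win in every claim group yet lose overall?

Yes

Simple: the in-house team 84/121 = 69.4%, the remote team 1207/2179 = 55.4% → the in-house team
Moderate: the in-house team 144/320 = 45.0%, the remote team 128/326 = 39.3% → the in-house team
Complex: the in-house team 474/1367 = 34.7%, the remote team 15/65 = 23.1% → the in-house team
Overall: the in-house team 702/1808 = 38.8%, the remote team 1350/2570 = 52.5% → the remote team
The in-house team wins each claim group but the remote team wins overall — the comparison reverses. The in-house team's claims skew toward complex, which has a lower base rate.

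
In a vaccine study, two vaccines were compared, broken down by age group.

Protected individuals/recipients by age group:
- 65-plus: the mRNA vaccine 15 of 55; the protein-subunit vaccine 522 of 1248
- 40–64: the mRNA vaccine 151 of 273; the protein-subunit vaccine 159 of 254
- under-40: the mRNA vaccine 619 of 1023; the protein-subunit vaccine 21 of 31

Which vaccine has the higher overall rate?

the mRNA vaccine

65-plus: the mRNA vaccine 15/55 = 27.3%, the protein-subunit vaccine 522/1248 = 41.8% → the protein-subunit vaccine
40–64: the mRNA vaccine 151/273 = 55.3%, the protein-subunit vaccine 159/254 = 62.6% → the protein-subunit vaccine
Under-40: the mRNA vaccine 619/1023 = 60.5%, the protein-subunit vaccine 21/31 = 67.7% → the protein-subunit vaccine
Overall: the mRNA vaccine 785/1351 = 58.1%, the protein-subunit vaccine 702/1533 = 45.8% → the mRNA vaccine
(The protein-subunit vaccine wins every age group but the mRNA vaccine wins overall — the protein-subunit vaccine's recipients skew toward the low-rate 65-plus group.)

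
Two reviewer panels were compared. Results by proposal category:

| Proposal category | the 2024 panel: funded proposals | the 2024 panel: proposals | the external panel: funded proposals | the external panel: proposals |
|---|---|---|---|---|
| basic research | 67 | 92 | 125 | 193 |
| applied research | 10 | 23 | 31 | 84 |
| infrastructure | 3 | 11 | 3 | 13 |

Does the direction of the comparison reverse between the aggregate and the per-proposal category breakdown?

No

Basic research: the 2024 panel 67/92 = 72.8%, the external panel 125/193 = 64.8% → the 2024 panel
Applied research: the 2024 panel 10/23 = 43.5%, the external panel 31/84 = 36.9% → the 2024 panel
Infrastructure: the 2024 panel 3/11 = 27.3%, the external panel 3/13 = 23.1% → the 2024 panel
Overall: the 2024 panel 80/126 = 63.5%, the external panel 159/290 = 54.8% → the 2024 panel
The 2024 panel wins overall and in every proposal group — no reversal.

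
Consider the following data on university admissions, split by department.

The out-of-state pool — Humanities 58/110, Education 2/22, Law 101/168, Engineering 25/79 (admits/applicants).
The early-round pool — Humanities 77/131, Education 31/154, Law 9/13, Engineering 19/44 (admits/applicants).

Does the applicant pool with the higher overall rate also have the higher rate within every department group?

Humanities: the out-of-state pool 58/110 = 52.7%, the early-round pool 77/131 = 58.8% → the early-round pool
Education: the out-of-state pool 2/22 = 9.1%, the early-round pool 31/154 = 20.1% → the early-round pool
Law: the out-of-state pool 101/168 = 60.1%, the early-round pool 9/13 = 69.2% → the early-round pool
Engineering: the out-of-state pool 25/79 = 31.6%, the early-round pool 19/44 = 43.2% → the early-round pool
Overall: the out-of-state pool 186/379 = 49.1%, the early-round pool 136/342 = 39.8% → the out-of-state pool
The early-round pool wins each department group but the out-of-state pool wins overall — the comparison reverses. The early-round pool's applicants skew toward Education, which has a lower base rate.

No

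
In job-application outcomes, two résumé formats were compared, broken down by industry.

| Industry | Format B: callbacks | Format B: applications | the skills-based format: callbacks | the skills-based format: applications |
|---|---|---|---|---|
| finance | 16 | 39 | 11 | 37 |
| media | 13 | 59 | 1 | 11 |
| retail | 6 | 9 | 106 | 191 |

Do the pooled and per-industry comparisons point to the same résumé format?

No

Finance: Format B 16/39 = 41.0%, the skills-based format 11/37 = 29.7% → Format B
Media: Format B 13/59 = 22.0%, the skills-based format 1/11 = 9.1% → Format B
Retail: Format B 6/9 = 66.7%, the skills-based format 106/191 = 55.5% → Format B
Overall: Format B 35/107 = 32.7%, the skills-based format 118/239 = 49.4% → the skills-based format
Format B wins each industry group but the skills-based format wins overall — the comparison reverses. Format B's applications skew toward media, which has a lower base rate.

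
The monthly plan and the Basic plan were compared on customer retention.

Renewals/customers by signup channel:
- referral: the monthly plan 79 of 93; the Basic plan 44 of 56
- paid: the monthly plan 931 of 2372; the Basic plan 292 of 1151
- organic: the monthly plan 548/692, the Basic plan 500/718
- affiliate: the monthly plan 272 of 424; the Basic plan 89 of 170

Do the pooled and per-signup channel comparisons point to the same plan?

Yes

Referral: the monthly plan 79/93 = 84.9%, the Basic plan 44/56 = 78.6% → the monthly plan
Paid: the monthly plan 931/2372 = 39.2%, the Basic plan 292/1151 = 25.4% → the monthly plan
Organic: the monthly plan 548/692 = 79.2%, the Basic plan 500/718 = 69.6% → the monthly plan
Affiliate: the monthly plan 272/424 = 64.2%, the Basic plan 89/170 = 52.4% → the monthly plan
Overall: the monthly plan 1830/3581 = 51.1%, the Basic plan 925/2095 = 44.2% → the monthly plan
The monthly plan wins overall and in every signup group — no reversal.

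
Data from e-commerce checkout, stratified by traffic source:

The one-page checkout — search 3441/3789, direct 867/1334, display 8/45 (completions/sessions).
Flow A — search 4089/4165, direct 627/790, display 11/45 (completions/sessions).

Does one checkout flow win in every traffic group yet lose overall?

No

Search: the one-page checkout 3441/3789 = 90.8%, Flow A 4089/4165 = 98.2% → Flow A
Direct: the one-page checkout 867/1334 = 65.0%, Flow A 627/790 = 79.4% → Flow A
Display: the one-page checkout 8/45 = 17.8%, Flow A 11/45 = 24.4% → Flow A
Overall: the one-page checkout 4316/5168 = 83.5%, Flow A 4727/5000 = 94.5% → Flow A
Flow A wins overall and in every traffic group — no reversal.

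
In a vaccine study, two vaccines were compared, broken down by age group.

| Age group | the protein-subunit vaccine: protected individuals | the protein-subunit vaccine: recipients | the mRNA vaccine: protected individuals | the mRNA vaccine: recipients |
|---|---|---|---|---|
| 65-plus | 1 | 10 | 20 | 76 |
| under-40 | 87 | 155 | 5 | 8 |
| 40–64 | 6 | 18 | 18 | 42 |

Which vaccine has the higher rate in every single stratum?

the mRNA vaccine

65-plus: the protein-subunit vaccine 1/10 = 10.0%, the mRNA vaccine 20/76 = 26.3% → the mRNA vaccine
Under-40: the protein-subunit vaccine 87/155 = 56.1%, the mRNA vaccine 5/8 = 62.5% → the mRNA vaccine
40–64: the protein-subunit vaccine 6/18 = 33.3%, the mRNA vaccine 18/42 = 42.9% → the mRNA vaccine
The mRNA vaccine has the higher rate in all 3 groups.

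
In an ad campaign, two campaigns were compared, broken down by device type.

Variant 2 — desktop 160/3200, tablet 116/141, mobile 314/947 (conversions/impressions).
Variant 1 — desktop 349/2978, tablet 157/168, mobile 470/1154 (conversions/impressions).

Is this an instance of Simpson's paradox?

Desktop: Variant 2 160/3200 = 5.0%, Variant 1 349/2978 = 11.7% → Variant 1
Tablet: Variant 2 116/141 = 82.3%, Variant 1 157/168 = 93.5% → Variant 1
Mobile: Variant 2 314/947 = 33.2%, Variant 1 470/1154 = 40.7% → Variant 1
Overall: Variant 2 590/4288 = 13.8%, Variant 1 976/4300 = 22.7% → Variant 1
Variant 1 wins overall and in every device group — no reversal.

No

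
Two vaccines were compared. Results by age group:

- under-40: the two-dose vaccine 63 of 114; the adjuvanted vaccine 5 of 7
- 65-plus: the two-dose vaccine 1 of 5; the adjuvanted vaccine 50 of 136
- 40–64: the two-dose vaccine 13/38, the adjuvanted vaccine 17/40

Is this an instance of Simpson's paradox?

Under-40: the two-dose vaccine 63/114 = 55.3%, the adjuvanted vaccine 5/7 = 71.4% → the adjuvanted vaccine
65-plus: the two-dose vaccine 1/5 = 20.0%, the adjuvanted vaccine 50/136 = 36.8% → the adjuvanted vaccine
40–64: the two-dose vaccine 13/38 = 34.2%, the adjuvanted vaccine 17/40 = 42.5% → the adjuvanted vaccine
Overall: the two-dose vaccine 77/157 = 49.0%, the adjuvanted vaccine 72/183 = 39.3% → the two-dose vaccine
The adjuvanted vaccine wins each age group but the two-dose vaccine wins overall — the comparison reverses. The adjuvanted vaccine's recipients skew toward 65-plus, which has a lower base rate.

Yes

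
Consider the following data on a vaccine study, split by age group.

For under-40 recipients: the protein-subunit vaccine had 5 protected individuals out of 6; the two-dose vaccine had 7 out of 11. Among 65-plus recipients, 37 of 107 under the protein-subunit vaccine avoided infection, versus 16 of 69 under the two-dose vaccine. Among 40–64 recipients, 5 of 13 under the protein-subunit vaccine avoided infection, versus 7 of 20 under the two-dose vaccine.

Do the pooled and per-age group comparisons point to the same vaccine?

Yes

Under-40: the protein-subunit vaccine 5/6 = 83.3%, the two-dose vaccine 7/11 = 63.6% → the protein-subunit vaccine
65-plus: the protein-subunit vaccine 37/107 = 34.6%, the two-dose vaccine 16/69 = 23.2% → the protein-subunit vaccine
40–64: the protein-subunit vaccine 5/13 = 38.5%, the two-dose vaccine 7/20 = 35.0% → the protein-subunit vaccine
Overall: the protein-subunit vaccine 47/126 = 37.3%, the two-dose vaccine 30/100 = 30.0% → the protein-subunit vaccine
The protein-subunit vaccine wins overall and in every age group — no reversal.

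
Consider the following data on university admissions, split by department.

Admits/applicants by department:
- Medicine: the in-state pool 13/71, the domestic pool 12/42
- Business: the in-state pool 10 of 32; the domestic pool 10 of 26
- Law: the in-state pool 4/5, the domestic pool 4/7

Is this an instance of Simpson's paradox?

Medicine: the in-state pool 13/71 = 18.3%, the domestic pool 12/42 = 28.6% → the domestic pool
Business: the in-state pool 10/32 = 31.2%, the domestic pool 10/26 = 38.5% → the domestic pool
Law: the in-state pool 4/5 = 80.0%, the domestic pool 4/7 = 57.1% → the in-state pool
Overall: the in-state pool 27/108 = 25.0%, the domestic pool 26/75 = 34.7% → the domestic pool
Neither sweeps: the in-state pool wins 1 of 3 groups, the domestic pool wins 2. The domestic pool wins overall but not every group — no Simpson reversal.

No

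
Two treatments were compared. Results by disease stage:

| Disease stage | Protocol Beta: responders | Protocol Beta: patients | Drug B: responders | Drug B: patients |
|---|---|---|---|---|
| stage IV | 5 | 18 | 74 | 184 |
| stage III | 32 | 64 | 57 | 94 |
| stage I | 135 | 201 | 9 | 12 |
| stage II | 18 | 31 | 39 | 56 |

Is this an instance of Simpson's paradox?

Stage IV: Protocol Beta 5/18 = 27.8%, Drug B 74/184 = 40.2% → Drug B
Stage III: Protocol Beta 32/64 = 50.0%, Drug B 57/94 = 60.6% → Drug B
Stage I: Protocol Beta 135/201 = 67.2%, Drug B 9/12 = 75.0% → Drug B
Stage II: Protocol Beta 18/31 = 58.1%, Drug B 39/56 = 69.6% → Drug B
Overall: Protocol Beta 190/314 = 60.5%, Drug B 179/346 = 51.7% → Protocol Beta
Drug B wins each disease group but Protocol Beta wins overall — the comparison reverses. Drug B's patients skew toward stage IV, which has a lower base rate.

Yes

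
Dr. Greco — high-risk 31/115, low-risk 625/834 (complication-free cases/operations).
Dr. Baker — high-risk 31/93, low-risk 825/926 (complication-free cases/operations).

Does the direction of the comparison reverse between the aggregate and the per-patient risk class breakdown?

High-risk: Dr. Greco 31/115 = 27.0%, Dr. Baker 31/93 = 33.3% → Dr. Baker
Low-risk: Dr. Greco 625/834 = 74.9%, Dr. Baker 825/926 = 89.1% → Dr. Baker
Overall: Dr. Greco 656/949 = 69.1%, Dr. Baker 856/1019 = 84.0% → Dr. Baker
Dr. Baker wins overall and in every patient risk group — no reversal.

No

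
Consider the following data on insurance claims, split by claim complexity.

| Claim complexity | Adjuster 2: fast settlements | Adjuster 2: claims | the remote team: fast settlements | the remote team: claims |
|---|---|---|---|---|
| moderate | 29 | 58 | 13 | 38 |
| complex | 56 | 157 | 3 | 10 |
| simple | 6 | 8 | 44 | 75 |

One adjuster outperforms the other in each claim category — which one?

Adjuster 2

Moderate: Adjuster 2 29/58 = 50.0%, the remote team 13/38 = 34.2% → Adjuster 2
Complex: Adjuster 2 56/157 = 35.7%, the remote team 3/10 = 30.0% → Adjuster 2
Simple: Adjuster 2 6/8 = 75.0%, the remote team 44/75 = 58.7% → Adjuster 2
Adjuster 2 has the higher rate in all 3 groups.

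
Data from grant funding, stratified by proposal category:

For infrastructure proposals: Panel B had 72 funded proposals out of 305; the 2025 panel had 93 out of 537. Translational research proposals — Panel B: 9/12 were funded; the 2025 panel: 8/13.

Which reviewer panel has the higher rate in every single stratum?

Infrastructure: Panel B 72/305 = 23.6%, the 2025 panel 93/537 = 17.3% → Panel B
Translational research: Panel B 9/12 = 75.0%, the 2025 panel 8/13 = 61.5% → Panel B
Panel B has the higher rate in both groups.

Panel B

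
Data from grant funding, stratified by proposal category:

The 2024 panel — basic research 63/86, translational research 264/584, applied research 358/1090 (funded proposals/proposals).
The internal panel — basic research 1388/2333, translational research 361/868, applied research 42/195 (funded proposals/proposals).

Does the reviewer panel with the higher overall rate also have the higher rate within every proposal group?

Basic research: the 2024 panel 63/86 = 73.3%, the internal panel 1388/2333 = 59.5% → the 2024 panel
Translational research: the 2024 panel 264/584 = 45.2%, the internal panel 361/868 = 41.6% → the 2024 panel
Applied research: the 2024 panel 358/1090 = 32.8%, the internal panel 42/195 = 21.5% → the 2024 panel
Overall: the 2024 panel 685/1760 = 38.9%, the internal panel 1791/3396 = 52.7% → the internal panel
The 2024 panel wins each proposal group but the internal panel wins overall — the comparison reverses. The 2024 panel's proposals skew toward applied research, which has a lower base rate.

No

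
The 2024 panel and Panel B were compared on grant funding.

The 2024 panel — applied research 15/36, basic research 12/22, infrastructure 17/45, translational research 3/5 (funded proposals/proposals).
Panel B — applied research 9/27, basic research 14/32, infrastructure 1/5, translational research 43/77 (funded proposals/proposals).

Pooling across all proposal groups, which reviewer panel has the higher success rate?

Panel B

Applied research: the 2024 panel 15/36 = 41.7%, Panel B 9/27 = 33.3% → the 2024 panel
Basic research: the 2024 panel 12/22 = 54.5%, Panel B 14/32 = 43.8% → the 2024 panel
Infrastructure: the 2024 panel 17/45 = 37.8%, Panel B 1/5 = 20.0% → the 2024 panel
Translational research: the 2024 panel 3/5 = 60.0%, Panel B 43/77 = 55.8% → the 2024 panel
Overall: the 2024 panel 47/108 = 43.5%, Panel B 67/141 = 47.5% → Panel B
(The 2024 panel wins every proposal group but Panel B wins overall — the 2024 panel's proposals skew toward the low-rate infrastructure group.)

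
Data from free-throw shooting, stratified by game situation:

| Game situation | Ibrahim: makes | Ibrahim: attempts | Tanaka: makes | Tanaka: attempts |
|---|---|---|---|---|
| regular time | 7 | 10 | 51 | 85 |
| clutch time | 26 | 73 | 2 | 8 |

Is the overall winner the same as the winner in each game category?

Regular time: Ibrahim 7/10 = 70.0%, Tanaka 51/85 = 60.0% → Ibrahim
Clutch time: Ibrahim 26/73 = 35.6%, Tanaka 2/8 = 25.0% → Ibrahim
Overall: Ibrahim 33/83 = 39.8%, Tanaka 53/93 = 57.0% → Tanaka
Ibrahim wins each game group but Tanaka wins overall — the comparison reverses. Ibrahim's attempts skew toward clutch time, which has a lower base rate.

No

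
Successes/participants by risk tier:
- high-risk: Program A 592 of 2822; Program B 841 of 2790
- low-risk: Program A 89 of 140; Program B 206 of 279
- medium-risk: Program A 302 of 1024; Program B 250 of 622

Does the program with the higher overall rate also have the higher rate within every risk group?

Yes

High-risk: Program A 592/2822 = 21.0%, Program B 841/2790 = 30.1% → Program B
Low-risk: Program A 89/140 = 63.6%, Program B 206/279 = 73.8% → Program B
Medium-risk: Program A 302/1024 = 29.5%, Program B 250/622 = 40.2% → Program B
Overall: Program A 983/3986 = 24.7%, Program B 1297/3691 = 35.1% → Program B
Program B wins overall and in every risk group — no reversal.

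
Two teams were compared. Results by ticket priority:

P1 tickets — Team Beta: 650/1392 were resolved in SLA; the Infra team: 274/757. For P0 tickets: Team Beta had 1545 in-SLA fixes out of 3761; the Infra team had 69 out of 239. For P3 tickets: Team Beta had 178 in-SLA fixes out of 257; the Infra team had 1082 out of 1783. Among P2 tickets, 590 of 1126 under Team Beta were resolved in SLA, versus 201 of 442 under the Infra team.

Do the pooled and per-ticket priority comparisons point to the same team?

P1: Team Beta 650/1392 = 46.7%, the Infra team 274/757 = 36.2% → Team Beta
P0: Team Beta 1545/3761 = 41.1%, the Infra team 69/239 = 28.9% → Team Beta
P3: Team Beta 178/257 = 69.3%, the Infra team 1082/1783 = 60.7% → Team Beta
P2: Team Beta 590/1126 = 52.4%, the Infra team 201/442 = 45.5% → Team Beta
Overall: Team Beta 2963/6536 = 45.3%, the Infra team 1626/3221 = 50.5% → the Infra team
Team Beta wins each ticket group but the Infra team wins overall — the comparison reverses. Team Beta's tickets skew toward P0, which has a lower base rate.

No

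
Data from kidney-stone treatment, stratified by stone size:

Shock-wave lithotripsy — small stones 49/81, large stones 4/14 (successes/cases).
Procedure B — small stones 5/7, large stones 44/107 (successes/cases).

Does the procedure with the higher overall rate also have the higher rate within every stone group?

Small stones: shock-wave lithotripsy 49/81 = 60.5%, Procedure B 5/7 = 71.4% → Procedure B
Large stones: shock-wave lithotripsy 4/14 = 28.6%, Procedure B 44/107 = 41.1% → Procedure B
Overall: shock-wave lithotripsy 53/95 = 55.8%, Procedure B 49/114 = 43.0% → shock-wave lithotripsy
Procedure B wins each stone group but shock-wave lithotripsy wins overall — the comparison reverses. Procedure B's cases skew toward large stones, which has a lower base rate.

No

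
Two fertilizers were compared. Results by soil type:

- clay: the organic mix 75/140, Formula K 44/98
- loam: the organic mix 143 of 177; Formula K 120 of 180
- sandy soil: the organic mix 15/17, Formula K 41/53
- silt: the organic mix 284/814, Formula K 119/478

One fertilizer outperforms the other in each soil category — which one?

Clay: the organic mix 75/140 = 53.6%, Formula K 44/98 = 44.9% → the organic mix
Loam: the organic mix 143/177 = 80.8%, Formula K 120/180 = 66.7% → the organic mix
Sandy soil: the organic mix 15/17 = 88.2%, Formula K 41/53 = 77.4% → the organic mix
Silt: the organic mix 284/814 = 34.9%, Formula K 119/478 = 24.9% → the organic mix
The organic mix has the higher rate in all 4 groups.

the organic mix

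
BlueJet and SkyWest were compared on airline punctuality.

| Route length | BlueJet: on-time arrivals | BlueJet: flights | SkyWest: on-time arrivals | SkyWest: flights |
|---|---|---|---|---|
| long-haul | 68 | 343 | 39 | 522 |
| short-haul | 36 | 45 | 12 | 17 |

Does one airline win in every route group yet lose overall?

No

Long-haul: BlueJet 68/343 = 19.8%, SkyWest 39/522 = 7.5% → BlueJet
Short-haul: BlueJet 36/45 = 80.0%, SkyWest 12/17 = 70.6% → BlueJet
Overall: BlueJet 104/388 = 26.8%, SkyWest 51/539 = 9.5% → BlueJet
BlueJet wins overall and in every route group — no reversal.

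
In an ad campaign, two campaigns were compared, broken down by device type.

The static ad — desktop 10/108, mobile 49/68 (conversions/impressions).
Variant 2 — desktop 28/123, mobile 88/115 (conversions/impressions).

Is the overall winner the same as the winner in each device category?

Desktop: the static ad 10/108 = 9.3%, Variant 2 28/123 = 22.8% → Variant 2
Mobile: the static ad 49/68 = 72.1%, Variant 2 88/115 = 76.5% → Variant 2
Overall: the static ad 59/176 = 33.5%, Variant 2 116/238 = 48.7% → Variant 2
Variant 2 wins overall and in every device group — no reversal.

Yes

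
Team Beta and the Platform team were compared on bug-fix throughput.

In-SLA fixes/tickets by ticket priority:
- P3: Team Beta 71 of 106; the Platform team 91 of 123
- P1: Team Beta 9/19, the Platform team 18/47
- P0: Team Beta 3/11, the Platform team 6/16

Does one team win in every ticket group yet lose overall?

No

P3: Team Beta 71/106 = 67.0%, the Platform team 91/123 = 74.0% → the Platform team
P1: Team Beta 9/19 = 47.4%, the Platform team 18/47 = 38.3% → Team Beta
P0: Team Beta 3/11 = 27.3%, the Platform team 6/16 = 37.5% → the Platform team
Overall: Team Beta 83/136 = 61.0%, the Platform team 115/186 = 61.8% → the Platform team
Neither sweeps: Team Beta wins 1 of 3 groups, the Platform team wins 2. The Platform team wins overall but not every group — no Simpson reversal.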